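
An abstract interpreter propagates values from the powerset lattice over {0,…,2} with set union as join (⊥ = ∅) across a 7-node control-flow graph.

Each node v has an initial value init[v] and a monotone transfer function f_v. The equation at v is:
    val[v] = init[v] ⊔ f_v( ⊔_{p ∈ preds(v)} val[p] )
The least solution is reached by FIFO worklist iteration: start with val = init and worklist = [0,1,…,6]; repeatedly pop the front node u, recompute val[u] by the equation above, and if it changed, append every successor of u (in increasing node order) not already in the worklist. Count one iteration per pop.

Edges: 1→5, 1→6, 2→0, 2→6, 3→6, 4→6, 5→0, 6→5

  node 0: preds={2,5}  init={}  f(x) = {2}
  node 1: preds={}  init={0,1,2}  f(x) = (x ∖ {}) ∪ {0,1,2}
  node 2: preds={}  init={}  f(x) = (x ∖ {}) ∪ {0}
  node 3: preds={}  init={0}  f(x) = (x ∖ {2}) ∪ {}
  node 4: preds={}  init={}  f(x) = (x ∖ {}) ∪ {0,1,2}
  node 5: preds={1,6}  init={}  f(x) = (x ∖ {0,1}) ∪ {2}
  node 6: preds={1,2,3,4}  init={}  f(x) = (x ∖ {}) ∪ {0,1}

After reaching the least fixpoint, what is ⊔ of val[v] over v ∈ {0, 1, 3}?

{0,1,2}

Worklist (9 pops):
  #1 pop 0: in={} → {2} (was {}); enqueue []
  #2 pop 1: in={} → {0,1,2} (no change)
  #3 pop 2: in={} → {0} (was {}); enqueue [0]
  #4 pop 3: in={} → {0} (no change)
  #5 pop 4: in={} → {0,1,2} (was {}); enqueue []
  #6 pop 5: in={0,1,2} → {2} (was {}); enqueue []
  #7 pop 6: in={0,1,2} → {0,1,2} (was {}); enqueue [5]
  #8 pop 0: in={0,2} → {2} (no change)
  #9 pop 5: in={0,1,2} → {2} (no change)

Fixpoint:
  val[0] = {2}
  val[1] = {0,1,2}
  val[2] = {0}
  val[3] = {0}
  val[4] = {0,1,2}
  val[5] = {2}
  val[6] = {0,1,2}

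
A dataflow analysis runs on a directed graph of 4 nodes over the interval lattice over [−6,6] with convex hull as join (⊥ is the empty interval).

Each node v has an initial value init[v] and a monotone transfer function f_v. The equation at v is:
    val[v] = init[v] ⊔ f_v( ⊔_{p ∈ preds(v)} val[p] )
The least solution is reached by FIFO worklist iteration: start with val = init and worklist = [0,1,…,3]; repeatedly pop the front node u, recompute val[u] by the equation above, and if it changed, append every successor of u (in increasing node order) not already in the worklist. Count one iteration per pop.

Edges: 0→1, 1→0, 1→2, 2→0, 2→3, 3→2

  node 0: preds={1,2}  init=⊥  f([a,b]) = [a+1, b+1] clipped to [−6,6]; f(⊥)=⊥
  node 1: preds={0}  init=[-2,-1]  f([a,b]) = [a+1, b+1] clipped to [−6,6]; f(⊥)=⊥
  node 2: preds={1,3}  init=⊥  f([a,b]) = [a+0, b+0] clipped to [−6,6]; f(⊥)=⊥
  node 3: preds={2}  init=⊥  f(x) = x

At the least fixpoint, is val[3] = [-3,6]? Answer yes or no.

no

Trace (20 dequeues):
  [1] u=0 | in [-2,-1] | out [-1,0] | prev ⊥ | push {}
  [2] u=1 | in [-1,0] | out [-2,1] | prev [-2,-1] | push {0}
  [3] u=2 | in [-2,1] | out [-2,1] | prev ⊥ | push {}
  [4] u=3 | in [-2,1] | out [-2,1] | prev ⊥ | push {2}
  [5] u=0 | in [-2,1] | out [-1,2] | prev [-1,0] | push {1}
  [6] u=2 | in [-2,1] | out [-2,1] | ==
  [7] u=1 | in [-1,2] | out [-2,3] | prev [-2,1] | push {0,2}
  [8] u=0 | in [-2,3] | out [-1,4] | prev [-1,2] | push {1}
  [9] u=2 | in [-2,3] | out [-2,3] | prev [-2,1] | push {0,3}
  [10] u=1 | in [-1,4] | out [-2,5] | prev [-2,3] | push {2}
  [11] u=0 | in [-2,5] | out [-1,6] | prev [-1,4] | push {1}
  [12] u=3 | in [-2,3] | out [-2,3] | prev [-2,1] | push {}
  [13] u=2 | in [-2,5] | out [-2,5] | prev [-2,3] | push {0,3}
  [14] u=1 | in [-1,6] | out [-2,6] | prev [-2,5] | push {2}
  [15] u=0 | in [-2,6] | out [-1,6] | ==
  [16] u=3 | in [-2,5] | out [-2,5] | prev [-2,3] | push {}
  [17] u=2 | in [-2,6] | out [-2,6] | prev [-2,5] | push {0,3}
  [18] u=0 | in [-2,6] | out [-1,6] | ==
  [19] u=3 | in [-2,6] | out [-2,6] | prev [-2,5] | push {2}
  [20] u=2 | in [-2,6] | out [-2,6] | ==

Converged values:
  [0] [-1,6]
  [1] [-2,6]
  [2] [-2,6]
  [3] [-2,6]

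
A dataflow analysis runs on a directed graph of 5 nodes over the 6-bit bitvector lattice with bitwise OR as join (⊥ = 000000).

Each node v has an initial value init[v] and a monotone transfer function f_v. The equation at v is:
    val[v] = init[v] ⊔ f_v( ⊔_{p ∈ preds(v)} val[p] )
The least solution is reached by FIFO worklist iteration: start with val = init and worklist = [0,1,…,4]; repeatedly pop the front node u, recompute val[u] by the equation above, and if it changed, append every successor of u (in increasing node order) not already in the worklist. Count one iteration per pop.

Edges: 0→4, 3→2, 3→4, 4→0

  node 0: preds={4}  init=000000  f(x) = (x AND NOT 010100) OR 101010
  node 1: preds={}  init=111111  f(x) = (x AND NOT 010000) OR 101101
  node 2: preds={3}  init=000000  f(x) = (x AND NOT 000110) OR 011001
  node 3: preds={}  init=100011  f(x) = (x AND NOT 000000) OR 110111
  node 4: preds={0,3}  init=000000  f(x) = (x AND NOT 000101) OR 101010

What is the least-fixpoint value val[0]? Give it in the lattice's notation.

Trace (7 dequeues):
  [1] u=0 | in 000000 | out 101010 | prev 000000 | push {}
  [2] u=1 | in 000000 | out 111111 | ==
  [3] u=2 | in 100011 | out 111001 | prev 000000 | push {}
  [4] u=3 | in 000000 | out 110111 | prev 100011 | push {2}
  [5] u=4 | in 111111 | out 111010 | prev 000000 | push {0}
  [6] u=2 | in 110111 | out 111001 | ==
  [7] u=0 | in 111010 | out 101010 | ==

Converged values:
  [0] 101010
  [1] 111111
  [2] 111001
  [3] 110111
  [4] 111010

101010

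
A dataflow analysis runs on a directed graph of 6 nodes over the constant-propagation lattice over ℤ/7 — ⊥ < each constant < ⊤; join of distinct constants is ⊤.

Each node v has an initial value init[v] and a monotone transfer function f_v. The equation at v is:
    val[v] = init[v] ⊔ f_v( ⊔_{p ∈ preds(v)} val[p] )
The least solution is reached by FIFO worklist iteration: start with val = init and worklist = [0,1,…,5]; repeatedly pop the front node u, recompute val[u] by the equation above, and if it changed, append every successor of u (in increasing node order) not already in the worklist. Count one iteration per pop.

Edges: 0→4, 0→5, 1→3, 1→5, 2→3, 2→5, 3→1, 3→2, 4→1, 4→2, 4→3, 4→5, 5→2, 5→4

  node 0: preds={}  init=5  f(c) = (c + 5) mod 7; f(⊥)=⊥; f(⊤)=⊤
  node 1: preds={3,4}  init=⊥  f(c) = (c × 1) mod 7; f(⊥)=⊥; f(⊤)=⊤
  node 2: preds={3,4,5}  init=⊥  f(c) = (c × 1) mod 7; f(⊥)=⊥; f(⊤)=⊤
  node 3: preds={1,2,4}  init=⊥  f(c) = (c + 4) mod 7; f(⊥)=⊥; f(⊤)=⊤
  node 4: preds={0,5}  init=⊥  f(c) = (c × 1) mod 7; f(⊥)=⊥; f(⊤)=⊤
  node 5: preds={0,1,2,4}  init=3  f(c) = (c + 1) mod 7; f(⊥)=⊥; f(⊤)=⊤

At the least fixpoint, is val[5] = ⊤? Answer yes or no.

yes

Iteration log — 13 steps:
  step 1. node 0  ⊔preds=⊥  new=5  stable
  step 2. node 1  ⊔preds=⊥  new=⊥  stable
  step 3. node 2  ⊔preds=3  new=3  old=⊥  +wl: 
  step 4. node 3  ⊔preds=3  new=0  old=⊥  +wl: 1,2
  step 5. node 4  ⊔preds=⊤  new=⊤  old=⊥  +wl: 3
  step 6. node 5  ⊔preds=⊤  new=⊤  old=3  +wl: 4
  step 7. node 1  ⊔preds=⊤  new=⊤  old=⊥  +wl: 5
  step 8. node 2  ⊔preds=⊤  new=⊤  old=3  +wl: 
  step 9. node 3  ⊔preds=⊤  new=⊤  old=0  +wl: 1,2
  step 10. node 4  ⊔preds=⊤  new=⊤  stable
  step 11. node 5  ⊔preds=⊤  new=⊤  stable
  step 12. node 1  ⊔preds=⊤  new=⊤  stable
  step 13. node 2  ⊔preds=⊤  new=⊤  stable

Least fixpoint reached:
  node 0: 5
  node 1: ⊤
  node 2: ⊤
  node 3: ⊤
  node 4: ⊤
  node 5: ⊤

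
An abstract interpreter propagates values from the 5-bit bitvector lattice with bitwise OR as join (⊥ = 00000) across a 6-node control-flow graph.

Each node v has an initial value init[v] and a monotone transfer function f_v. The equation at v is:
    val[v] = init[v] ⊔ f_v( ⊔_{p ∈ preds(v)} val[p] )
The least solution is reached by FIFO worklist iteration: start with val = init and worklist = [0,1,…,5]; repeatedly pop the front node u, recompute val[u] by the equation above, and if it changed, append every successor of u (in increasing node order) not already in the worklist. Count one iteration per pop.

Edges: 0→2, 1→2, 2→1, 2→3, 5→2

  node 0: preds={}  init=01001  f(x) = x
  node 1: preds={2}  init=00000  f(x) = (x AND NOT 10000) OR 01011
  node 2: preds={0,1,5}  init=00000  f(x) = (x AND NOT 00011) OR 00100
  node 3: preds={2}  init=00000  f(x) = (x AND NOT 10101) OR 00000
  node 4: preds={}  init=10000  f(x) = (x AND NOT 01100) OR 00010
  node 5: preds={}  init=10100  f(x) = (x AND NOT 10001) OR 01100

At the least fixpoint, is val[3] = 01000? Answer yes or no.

Iteration log — 8 steps:
  step 1. node 0  ⊔preds=00000  new=01001  stable
  step 2. node 1  ⊔preds=00000  new=01011  old=00000  +wl: 
  step 3. node 2  ⊔preds=11111  new=11100  old=00000  +wl: 1
  step 4. node 3  ⊔preds=11100  new=01000  old=00000  +wl: 
  step 5. node 4  ⊔preds=00000  new=10010  old=10000  +wl: 
  step 6. node 5  ⊔preds=00000  new=11100  old=10100  +wl: 2
  step 7. node 1  ⊔preds=11100  new=01111  old=01011  +wl: 
  step 8. node 2  ⊔preds=11111  new=11100  stable

Least fixpoint reached:
  node 0: 01001
  node 1: 01111
  node 2: 11100
  node 3: 01000
  node 4: 10010
  node 5: 11100

yes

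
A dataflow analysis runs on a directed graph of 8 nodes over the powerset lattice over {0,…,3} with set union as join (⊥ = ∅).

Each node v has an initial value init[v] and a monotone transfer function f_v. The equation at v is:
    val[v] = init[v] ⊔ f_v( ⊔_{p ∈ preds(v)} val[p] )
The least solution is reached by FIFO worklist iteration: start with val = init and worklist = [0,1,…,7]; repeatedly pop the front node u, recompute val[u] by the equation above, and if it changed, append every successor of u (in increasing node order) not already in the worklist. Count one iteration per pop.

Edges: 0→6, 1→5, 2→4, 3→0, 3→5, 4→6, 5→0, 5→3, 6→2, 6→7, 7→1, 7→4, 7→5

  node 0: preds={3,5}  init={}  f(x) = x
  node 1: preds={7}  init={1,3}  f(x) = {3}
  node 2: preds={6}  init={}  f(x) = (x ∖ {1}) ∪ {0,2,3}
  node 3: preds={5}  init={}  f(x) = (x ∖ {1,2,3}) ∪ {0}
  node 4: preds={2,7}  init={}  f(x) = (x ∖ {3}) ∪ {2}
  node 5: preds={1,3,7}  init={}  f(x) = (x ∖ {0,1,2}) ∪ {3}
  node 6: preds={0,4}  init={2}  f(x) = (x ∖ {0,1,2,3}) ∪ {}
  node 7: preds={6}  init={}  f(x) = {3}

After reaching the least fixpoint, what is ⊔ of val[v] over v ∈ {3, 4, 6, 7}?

{0,2,3}

Trace (14 dequeues):
  [1] u=0 | in {} | out {} | ==
  [2] u=1 | in {} | out {1,3} | ==
  [3] u=2 | in {2} | out {0,2,3} | prev {} | push {}
  [4] u=3 | in {} | out {0} | prev {} | push {0}
  [5] u=4 | in {0,2,3} | out {0,2} | prev {} | push {}
  [6] u=5 | in {0,1,3} | out {3} | prev {} | push {3}
  [7] u=6 | in {0,2} | out {2} | ==
  [8] u=7 | in {2} | out {3} | prev {} | push {1,4,5}
  [9] u=0 | in {0,3} | out {0,3} | prev {} | push {6}
  [10] u=3 | in {3} | out {0} | ==
  [11] u=1 | in {3} | out {1,3} | ==
  [12] u=4 | in {0,2,3} | out {0,2} | ==
  [13] u=5 | in {0,1,3} | out {3} | ==
  [14] u=6 | in {0,2,3} | out {2} | ==

Converged values:
  [0] {0,3}
  [1] {1,3}
  [2] {0,2,3}
  [3] {0}
  [4] {0,2}
  [5] {3}
  [6] {2}
  [7] {3}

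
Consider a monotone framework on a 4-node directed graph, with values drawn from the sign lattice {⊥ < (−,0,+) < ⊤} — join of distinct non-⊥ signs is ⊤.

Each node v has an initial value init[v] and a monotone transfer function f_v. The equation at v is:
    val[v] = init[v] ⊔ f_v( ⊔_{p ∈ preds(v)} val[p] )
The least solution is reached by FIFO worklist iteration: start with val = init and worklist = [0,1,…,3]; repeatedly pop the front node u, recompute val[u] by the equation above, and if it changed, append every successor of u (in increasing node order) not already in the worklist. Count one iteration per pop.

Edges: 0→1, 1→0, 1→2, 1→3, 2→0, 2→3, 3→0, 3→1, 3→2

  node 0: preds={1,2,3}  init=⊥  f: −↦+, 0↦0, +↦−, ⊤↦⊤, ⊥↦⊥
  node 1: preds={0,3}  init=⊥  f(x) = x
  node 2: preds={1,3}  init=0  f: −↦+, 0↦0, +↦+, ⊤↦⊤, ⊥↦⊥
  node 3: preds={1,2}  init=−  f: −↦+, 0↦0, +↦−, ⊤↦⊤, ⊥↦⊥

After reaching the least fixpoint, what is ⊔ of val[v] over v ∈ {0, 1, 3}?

Trace (7 dequeues):
  [1] u=0 | in ⊤ | out ⊤ | prev ⊥ | push {}
  [2] u=1 | in ⊤ | out ⊤ | prev ⊥ | push {0}
  [3] u=2 | in ⊤ | out ⊤ | prev 0 | push {}
  [4] u=3 | in ⊤ | out ⊤ | prev − | push {1,2}
  [5] u=0 | in ⊤ | out ⊤ | ==
  [6] u=1 | in ⊤ | out ⊤ | ==
  [7] u=2 | in ⊤ | out ⊤ | ==

Converged values:
  [0] ⊤
  [1] ⊤
  [2] ⊤
  [3] ⊤

⊤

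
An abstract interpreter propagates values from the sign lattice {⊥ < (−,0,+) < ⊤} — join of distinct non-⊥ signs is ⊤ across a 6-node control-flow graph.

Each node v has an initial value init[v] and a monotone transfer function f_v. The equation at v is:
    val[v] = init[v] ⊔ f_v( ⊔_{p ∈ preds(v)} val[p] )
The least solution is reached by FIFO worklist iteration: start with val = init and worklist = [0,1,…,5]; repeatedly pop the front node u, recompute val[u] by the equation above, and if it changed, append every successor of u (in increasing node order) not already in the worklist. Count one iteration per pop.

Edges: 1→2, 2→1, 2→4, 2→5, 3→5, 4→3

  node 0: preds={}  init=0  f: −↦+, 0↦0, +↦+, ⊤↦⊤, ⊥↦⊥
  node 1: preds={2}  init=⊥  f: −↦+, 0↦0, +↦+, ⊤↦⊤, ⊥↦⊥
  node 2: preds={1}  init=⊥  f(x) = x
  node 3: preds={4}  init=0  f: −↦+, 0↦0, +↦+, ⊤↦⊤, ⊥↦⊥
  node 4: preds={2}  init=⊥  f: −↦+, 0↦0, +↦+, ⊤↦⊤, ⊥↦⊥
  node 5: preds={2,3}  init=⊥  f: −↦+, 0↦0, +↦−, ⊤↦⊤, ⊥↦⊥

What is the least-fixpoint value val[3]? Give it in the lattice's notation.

0

Worklist (6 pops):
  #1 pop 0: in=⊥ → 0 (no change)
  #2 pop 1: in=⊥ → ⊥ (no change)
  #3 pop 2: in=⊥ → ⊥ (no change)
  #4 pop 3: in=⊥ → 0 (no change)
  #5 pop 4: in=⊥ → ⊥ (no change)
  #6 pop 5: in=0 → 0 (was ⊥); enqueue []

Fixpoint:
  val[0] = 0
  val[1] = ⊥
  val[2] = ⊥
  val[3] = 0
  val[4] = ⊥
  val[5] = 0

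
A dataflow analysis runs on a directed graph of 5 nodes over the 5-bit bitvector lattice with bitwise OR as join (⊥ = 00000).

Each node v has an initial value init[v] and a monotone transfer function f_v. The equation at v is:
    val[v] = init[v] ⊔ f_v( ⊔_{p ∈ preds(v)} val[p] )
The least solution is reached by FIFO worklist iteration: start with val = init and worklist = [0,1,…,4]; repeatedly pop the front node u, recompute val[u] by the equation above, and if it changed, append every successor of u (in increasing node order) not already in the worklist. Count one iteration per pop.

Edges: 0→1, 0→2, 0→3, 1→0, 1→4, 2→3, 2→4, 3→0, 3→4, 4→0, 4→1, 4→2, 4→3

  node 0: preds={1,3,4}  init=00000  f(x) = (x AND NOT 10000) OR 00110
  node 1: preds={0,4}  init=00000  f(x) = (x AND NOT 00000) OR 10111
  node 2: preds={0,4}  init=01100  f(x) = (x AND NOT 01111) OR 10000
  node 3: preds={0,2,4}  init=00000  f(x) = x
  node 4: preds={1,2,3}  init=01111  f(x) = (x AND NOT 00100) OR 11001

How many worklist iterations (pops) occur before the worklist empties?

9

Trace (9 dequeues):
  [1] u=0 | in 01111 | out 01111 | prev 00000 | push {}
  [2] u=1 | in 01111 | out 11111 | prev 00000 | push {0}
  [3] u=2 | in 01111 | out 11100 | prev 01100 | push {}
  [4] u=3 | in 11111 | out 11111 | prev 00000 | push {}
  [5] u=4 | in 11111 | out 11111 | prev 01111 | push {1,2,3}
  [6] u=0 | in 11111 | out 01111 | ==
  [7] u=1 | in 11111 | out 11111 | ==
  [8] u=2 | in 11111 | out 11100 | ==
  [9] u=3 | in 11111 | out 11111 | ==

Converged values:
  [0] 01111
  [1] 11111
  [2] 11100
  [3] 11111
  [4] 11111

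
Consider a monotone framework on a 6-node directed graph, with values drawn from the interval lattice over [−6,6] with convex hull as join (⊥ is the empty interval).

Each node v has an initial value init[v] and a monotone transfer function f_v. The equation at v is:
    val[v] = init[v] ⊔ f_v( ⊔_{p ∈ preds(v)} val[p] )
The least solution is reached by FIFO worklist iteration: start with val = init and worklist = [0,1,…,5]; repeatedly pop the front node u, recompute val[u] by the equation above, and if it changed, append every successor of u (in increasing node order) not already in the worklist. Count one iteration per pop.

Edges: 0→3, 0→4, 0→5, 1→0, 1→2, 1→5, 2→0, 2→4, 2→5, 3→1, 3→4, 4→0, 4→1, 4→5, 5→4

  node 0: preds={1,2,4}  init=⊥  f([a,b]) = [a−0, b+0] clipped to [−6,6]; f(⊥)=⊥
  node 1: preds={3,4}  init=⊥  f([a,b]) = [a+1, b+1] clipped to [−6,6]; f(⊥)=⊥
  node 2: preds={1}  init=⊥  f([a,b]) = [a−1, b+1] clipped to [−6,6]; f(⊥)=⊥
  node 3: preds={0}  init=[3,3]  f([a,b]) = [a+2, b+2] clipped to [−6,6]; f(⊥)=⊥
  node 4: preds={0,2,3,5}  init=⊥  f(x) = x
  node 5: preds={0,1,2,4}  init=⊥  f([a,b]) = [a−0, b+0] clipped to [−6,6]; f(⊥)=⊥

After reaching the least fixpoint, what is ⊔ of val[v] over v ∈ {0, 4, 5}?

Trace (19 dequeues):
  [1] u=0 | in ⊥ | out ⊥ | ==
  [2] u=1 | in [3,3] | out [4,4] | prev ⊥ | push {0}
  [3] u=2 | in [4,4] | out [3,5] | prev ⊥ | push {}
  [4] u=3 | in ⊥ | out [3,3] | ==
  [5] u=4 | in [3,5] | out [3,5] | prev ⊥ | push {1}
  [6] u=5 | in [3,5] | out [3,5] | prev ⊥ | push {4}
  [7] u=0 | in [3,5] | out [3,5] | prev ⊥ | push {3,5}
  [8] u=1 | in [3,5] | out [4,6] | prev [4,4] | push {0,2}
  [9] u=4 | in [3,5] | out [3,5] | ==
  [10] u=3 | in [3,5] | out [3,6] | prev [3,3] | push {1,4}
  [11] u=5 | in [3,6] | out [3,6] | prev [3,5] | push {}
  [12] u=0 | in [3,6] | out [3,6] | prev [3,5] | push {3,5}
  [13] u=2 | in [4,6] | out [3,6] | prev [3,5] | push {0}
  [14] u=1 | in [3,6] | out [4,6] | ==
  [15] u=4 | in [3,6] | out [3,6] | prev [3,5] | push {1}
  [16] u=3 | in [3,6] | out [3,6] | ==
  [17] u=5 | in [3,6] | out [3,6] | ==
  [18] u=0 | in [3,6] | out [3,6] | ==
  [19] u=1 | in [3,6] | out [4,6] | ==

Converged values:
  [0] [3,6]
  [1] [4,6]
  [2] [3,6]
  [3] [3,6]
  [4] [3,6]
  [5] [3,6]

[3,6]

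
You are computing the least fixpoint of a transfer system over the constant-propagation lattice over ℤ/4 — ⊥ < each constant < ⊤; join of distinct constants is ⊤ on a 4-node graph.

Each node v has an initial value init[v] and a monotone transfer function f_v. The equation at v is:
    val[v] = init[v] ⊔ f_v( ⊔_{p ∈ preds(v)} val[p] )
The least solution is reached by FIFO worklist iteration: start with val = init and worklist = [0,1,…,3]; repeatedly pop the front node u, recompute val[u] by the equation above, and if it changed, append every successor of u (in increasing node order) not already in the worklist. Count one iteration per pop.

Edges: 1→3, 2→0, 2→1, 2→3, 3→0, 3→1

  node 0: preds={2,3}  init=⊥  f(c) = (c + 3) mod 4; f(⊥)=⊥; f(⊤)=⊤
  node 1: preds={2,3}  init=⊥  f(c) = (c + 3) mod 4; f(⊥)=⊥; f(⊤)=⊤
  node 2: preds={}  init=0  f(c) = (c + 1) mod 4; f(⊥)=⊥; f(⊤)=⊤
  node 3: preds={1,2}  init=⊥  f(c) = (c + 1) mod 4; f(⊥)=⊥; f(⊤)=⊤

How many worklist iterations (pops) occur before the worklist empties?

7

Iteration log — 7 steps:
  step 1. node 0  ⊔preds=0  new=3  old=⊥  +wl: 
  step 2. node 1  ⊔preds=0  new=3  old=⊥  +wl: 
  step 3. node 2  ⊔preds=⊥  new=0  stable
  step 4. node 3  ⊔preds=⊤  new=⊤  old=⊥  +wl: 0,1
  step 5. node 0  ⊔preds=⊤  new=⊤  old=3  +wl: 
  step 6. node 1  ⊔preds=⊤  new=⊤  old=3  +wl: 3
  step 7. node 3  ⊔preds=⊤  new=⊤  stable

Least fixpoint reached:
  node 0: ⊤
  node 1: ⊤
  node 2: 0
  node 3: ⊤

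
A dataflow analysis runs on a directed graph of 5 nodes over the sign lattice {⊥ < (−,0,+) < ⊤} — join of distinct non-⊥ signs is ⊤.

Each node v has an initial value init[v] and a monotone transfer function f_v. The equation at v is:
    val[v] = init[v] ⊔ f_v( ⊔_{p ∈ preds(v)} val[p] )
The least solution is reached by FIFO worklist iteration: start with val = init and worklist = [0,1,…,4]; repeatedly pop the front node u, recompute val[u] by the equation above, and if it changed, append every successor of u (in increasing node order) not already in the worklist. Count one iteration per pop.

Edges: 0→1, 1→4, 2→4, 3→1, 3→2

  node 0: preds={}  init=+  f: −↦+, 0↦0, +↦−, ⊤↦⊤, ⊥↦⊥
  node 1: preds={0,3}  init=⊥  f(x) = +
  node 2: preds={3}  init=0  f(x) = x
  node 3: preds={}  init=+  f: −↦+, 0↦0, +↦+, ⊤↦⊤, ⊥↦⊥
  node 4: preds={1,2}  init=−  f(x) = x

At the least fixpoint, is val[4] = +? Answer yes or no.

Trace (5 dequeues):
  [1] u=0 | in ⊥ | out + | ==
  [2] u=1 | in + | out + | prev ⊥ | push {}
  [3] u=2 | in + | out ⊤ | prev 0 | push {}
  [4] u=3 | in ⊥ | out + | ==
  [5] u=4 | in ⊤ | out ⊤ | prev − | push {}

Converged values:
  [0] +
  [1] +
  [2] ⊤
  [3] +
  [4] ⊤

no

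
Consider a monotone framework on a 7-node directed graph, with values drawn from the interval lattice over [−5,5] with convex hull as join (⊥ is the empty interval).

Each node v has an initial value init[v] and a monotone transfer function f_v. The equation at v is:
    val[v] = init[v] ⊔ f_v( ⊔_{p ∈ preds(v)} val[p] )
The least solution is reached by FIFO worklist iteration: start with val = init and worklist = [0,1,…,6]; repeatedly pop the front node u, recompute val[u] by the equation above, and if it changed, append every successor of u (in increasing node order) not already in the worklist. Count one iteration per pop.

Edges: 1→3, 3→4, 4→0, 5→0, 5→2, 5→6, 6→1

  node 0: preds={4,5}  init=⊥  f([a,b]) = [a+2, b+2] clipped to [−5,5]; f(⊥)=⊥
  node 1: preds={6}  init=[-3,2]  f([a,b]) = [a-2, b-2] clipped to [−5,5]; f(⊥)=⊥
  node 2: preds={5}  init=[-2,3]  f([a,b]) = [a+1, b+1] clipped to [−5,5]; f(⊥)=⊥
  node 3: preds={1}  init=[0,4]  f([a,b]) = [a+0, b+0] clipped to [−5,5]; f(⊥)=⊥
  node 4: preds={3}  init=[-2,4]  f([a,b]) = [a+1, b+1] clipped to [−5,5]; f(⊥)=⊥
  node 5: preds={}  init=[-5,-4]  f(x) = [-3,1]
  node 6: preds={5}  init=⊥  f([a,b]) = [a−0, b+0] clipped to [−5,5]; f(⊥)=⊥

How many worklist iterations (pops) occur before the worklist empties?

Worklist (13 pops):
  #1 pop 0: in=[-5,4] → [-3,5] (was ⊥); enqueue []
  #2 pop 1: in=⊥ → [-3,2] (no change)
  #3 pop 2: in=[-5,-4] → [-4,3] (was [-2,3]); enqueue []
  #4 pop 3: in=[-3,2] → [-3,4] (was [0,4]); enqueue []
  #5 pop 4: in=[-3,4] → [-2,5] (was [-2,4]); enqueue [0]
  #6 pop 5: in=⊥ → [-5,1] (was [-5,-4]); enqueue [2]
  #7 pop 6: in=[-5,1] → [-5,1] (was ⊥); enqueue [1]
  #8 pop 0: in=[-5,5] → [-3,5] (no change)
  #9 pop 2: in=[-5,1] → [-4,3] (no change)
  #10 pop 1: in=[-5,1] → [-5,2] (was [-3,2]); enqueue [3]
  #11 pop 3: in=[-5,2] → [-5,4] (was [-3,4]); enqueue [4]
  #12 pop 4: in=[-5,4] → [-4,5] (was [-2,5]); enqueue [0]
  #13 pop 0: in=[-5,5] → [-3,5] (no change)

Fixpoint:
  val[0] = [-3,5]
  val[1] = [-5,2]
  val[2] = [-4,3]
  val[3] = [-5,4]
  val[4] = [-4,5]
  val[5] = [-5,1]
  val[6] = [-5,1]

13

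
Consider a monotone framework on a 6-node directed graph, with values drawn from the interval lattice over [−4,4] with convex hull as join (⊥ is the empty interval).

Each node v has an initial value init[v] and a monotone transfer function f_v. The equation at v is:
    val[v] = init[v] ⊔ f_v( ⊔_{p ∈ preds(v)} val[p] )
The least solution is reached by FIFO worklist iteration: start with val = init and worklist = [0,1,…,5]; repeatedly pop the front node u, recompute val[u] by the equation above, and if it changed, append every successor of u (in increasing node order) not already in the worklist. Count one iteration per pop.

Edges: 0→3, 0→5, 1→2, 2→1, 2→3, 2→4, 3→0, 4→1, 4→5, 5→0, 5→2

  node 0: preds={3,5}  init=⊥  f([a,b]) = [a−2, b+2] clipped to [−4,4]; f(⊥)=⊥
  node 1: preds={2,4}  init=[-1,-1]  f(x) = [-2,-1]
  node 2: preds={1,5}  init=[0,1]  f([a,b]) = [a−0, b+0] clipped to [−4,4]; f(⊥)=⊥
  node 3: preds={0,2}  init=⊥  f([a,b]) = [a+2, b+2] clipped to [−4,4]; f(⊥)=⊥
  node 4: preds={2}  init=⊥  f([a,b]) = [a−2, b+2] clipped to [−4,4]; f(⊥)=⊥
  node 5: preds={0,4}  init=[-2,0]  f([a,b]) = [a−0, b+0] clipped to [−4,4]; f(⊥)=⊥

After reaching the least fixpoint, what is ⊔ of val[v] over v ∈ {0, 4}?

Worklist (19 pops):
  #1 pop 0: in=[-2,0] → [-4,2] (was ⊥); enqueue []
  #2 pop 1: in=[0,1] → [-2,-1] (was [-1,-1]); enqueue []
  #3 pop 2: in=[-2,0] → [-2,1] (was [0,1]); enqueue [1]
  #4 pop 3: in=[-4,2] → [-2,4] (was ⊥); enqueue [0]
  #5 pop 4: in=[-2,1] → [-4,3] (was ⊥); enqueue []
  #6 pop 5: in=[-4,3] → [-4,3] (was [-2,0]); enqueue [2]
  #7 pop 1: in=[-4,3] → [-2,-1] (no change)
  #8 pop 0: in=[-4,4] → [-4,4] (was [-4,2]); enqueue [3,5]
  #9 pop 2: in=[-4,3] → [-4,3] (was [-2,1]); enqueue [1,4]
  #10 pop 3: in=[-4,4] → [-2,4] (no change)
  #11 pop 5: in=[-4,4] → [-4,4] (was [-4,3]); enqueue [0,2]
  #12 pop 1: in=[-4,3] → [-2,-1] (no change)
  #13 pop 4: in=[-4,3] → [-4,4] (was [-4,3]); enqueue [1,5]
  #14 pop 0: in=[-4,4] → [-4,4] (no change)
  #15 pop 2: in=[-4,4] → [-4,4] (was [-4,3]); enqueue [3,4]
  #16 pop 1: in=[-4,4] → [-2,-1] (no change)
  #17 pop 5: in=[-4,4] → [-4,4] (no change)
  #18 pop 3: in=[-4,4] → [-2,4] (no change)
  #19 pop 4: in=[-4,4] → [-4,4] (no change)

Fixpoint:
  val[0] = [-4,4]
  val[1] = [-2,-1]
  val[2] = [-4,4]
  val[3] = [-2,4]
  val[4] = [-4,4]
  val[5] = [-4,4]

[-4,4]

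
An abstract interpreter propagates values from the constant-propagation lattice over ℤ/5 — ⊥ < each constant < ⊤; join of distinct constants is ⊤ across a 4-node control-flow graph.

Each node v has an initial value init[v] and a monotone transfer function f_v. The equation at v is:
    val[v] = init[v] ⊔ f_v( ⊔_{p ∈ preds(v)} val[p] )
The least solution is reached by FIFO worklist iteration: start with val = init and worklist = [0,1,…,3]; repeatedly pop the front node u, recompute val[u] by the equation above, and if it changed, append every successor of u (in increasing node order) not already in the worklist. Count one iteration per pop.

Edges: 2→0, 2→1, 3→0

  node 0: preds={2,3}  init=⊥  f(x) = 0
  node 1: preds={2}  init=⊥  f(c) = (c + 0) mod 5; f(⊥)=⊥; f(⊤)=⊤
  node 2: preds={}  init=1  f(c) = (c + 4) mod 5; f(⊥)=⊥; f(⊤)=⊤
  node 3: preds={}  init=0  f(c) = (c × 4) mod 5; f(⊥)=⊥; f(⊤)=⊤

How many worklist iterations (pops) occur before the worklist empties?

Worklist (4 pops):
  #1 pop 0: in=⊤ → 0 (was ⊥); enqueue []
  #2 pop 1: in=1 → 1 (was ⊥); enqueue []
  #3 pop 2: in=⊥ → 1 (no change)
  #4 pop 3: in=⊥ → 0 (no change)

Fixpoint:
  val[0] = 0
  val[1] = 1
  val[2] = 1
  val[3] = 0

4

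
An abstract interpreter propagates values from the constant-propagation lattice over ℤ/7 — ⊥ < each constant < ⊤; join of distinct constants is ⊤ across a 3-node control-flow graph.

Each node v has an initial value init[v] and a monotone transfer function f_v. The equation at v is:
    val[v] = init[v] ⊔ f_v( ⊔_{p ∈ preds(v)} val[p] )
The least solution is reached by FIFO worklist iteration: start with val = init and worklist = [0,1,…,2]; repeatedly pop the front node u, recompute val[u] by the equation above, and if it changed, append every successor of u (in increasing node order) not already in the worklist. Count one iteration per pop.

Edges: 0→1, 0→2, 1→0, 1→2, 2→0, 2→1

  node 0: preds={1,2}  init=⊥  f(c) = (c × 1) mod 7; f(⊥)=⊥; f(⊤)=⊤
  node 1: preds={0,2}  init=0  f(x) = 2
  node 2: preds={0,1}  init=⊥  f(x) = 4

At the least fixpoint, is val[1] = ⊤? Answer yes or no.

Worklist (6 pops):
  #1 pop 0: in=0 → 0 (was ⊥); enqueue []
  #2 pop 1: in=0 → ⊤ (was 0); enqueue [0]
  #3 pop 2: in=⊤ → 4 (was ⊥); enqueue [1]
  #4 pop 0: in=⊤ → ⊤ (was 0); enqueue [2]
  #5 pop 1: in=⊤ → ⊤ (no change)
  #6 pop 2: in=⊤ → 4 (no change)

Fixpoint:
  val[0] = ⊤
  val[1] = ⊤
  val[2] = 4

yes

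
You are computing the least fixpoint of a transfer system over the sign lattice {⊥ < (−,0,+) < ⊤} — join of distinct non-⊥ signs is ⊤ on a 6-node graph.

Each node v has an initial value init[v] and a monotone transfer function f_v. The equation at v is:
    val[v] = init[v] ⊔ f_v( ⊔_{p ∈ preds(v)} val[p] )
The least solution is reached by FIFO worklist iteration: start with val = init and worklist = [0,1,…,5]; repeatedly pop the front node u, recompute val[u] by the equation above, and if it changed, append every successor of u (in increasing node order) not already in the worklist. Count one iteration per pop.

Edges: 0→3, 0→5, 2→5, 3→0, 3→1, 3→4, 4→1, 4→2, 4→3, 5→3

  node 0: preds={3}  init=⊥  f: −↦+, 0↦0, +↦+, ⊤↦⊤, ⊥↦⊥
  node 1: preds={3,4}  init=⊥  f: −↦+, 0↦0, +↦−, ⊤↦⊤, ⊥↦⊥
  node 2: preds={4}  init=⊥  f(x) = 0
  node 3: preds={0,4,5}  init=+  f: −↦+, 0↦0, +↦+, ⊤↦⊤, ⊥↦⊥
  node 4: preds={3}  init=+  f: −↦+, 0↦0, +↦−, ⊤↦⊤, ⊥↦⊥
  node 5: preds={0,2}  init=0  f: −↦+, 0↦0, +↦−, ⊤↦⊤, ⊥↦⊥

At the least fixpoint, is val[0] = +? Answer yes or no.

Iteration log — 11 steps:
  step 1. node 0  ⊔preds=+  new=+  old=⊥  +wl: 
  step 2. node 1  ⊔preds=+  new=−  old=⊥  +wl: 
  step 3. node 2  ⊔preds=+  new=0  old=⊥  +wl: 
  step 4. node 3  ⊔preds=⊤  new=⊤  old=+  +wl: 0,1
  step 5. node 4  ⊔preds=⊤  new=⊤  old=+  +wl: 2,3
  step 6. node 5  ⊔preds=⊤  new=⊤  old=0  +wl: 
  step 7. node 0  ⊔preds=⊤  new=⊤  old=+  +wl: 5
  step 8. node 1  ⊔preds=⊤  new=⊤  old=−  +wl: 
  step 9. node 2  ⊔preds=⊤  new=0  stable
  step 10. node 3  ⊔preds=⊤  new=⊤  stable
  step 11. node 5  ⊔preds=⊤  new=⊤  stable

Least fixpoint reached:
  node 0: ⊤
  node 1: ⊤
  node 2: 0
  node 3: ⊤
  node 4: ⊤
  node 5: ⊤

no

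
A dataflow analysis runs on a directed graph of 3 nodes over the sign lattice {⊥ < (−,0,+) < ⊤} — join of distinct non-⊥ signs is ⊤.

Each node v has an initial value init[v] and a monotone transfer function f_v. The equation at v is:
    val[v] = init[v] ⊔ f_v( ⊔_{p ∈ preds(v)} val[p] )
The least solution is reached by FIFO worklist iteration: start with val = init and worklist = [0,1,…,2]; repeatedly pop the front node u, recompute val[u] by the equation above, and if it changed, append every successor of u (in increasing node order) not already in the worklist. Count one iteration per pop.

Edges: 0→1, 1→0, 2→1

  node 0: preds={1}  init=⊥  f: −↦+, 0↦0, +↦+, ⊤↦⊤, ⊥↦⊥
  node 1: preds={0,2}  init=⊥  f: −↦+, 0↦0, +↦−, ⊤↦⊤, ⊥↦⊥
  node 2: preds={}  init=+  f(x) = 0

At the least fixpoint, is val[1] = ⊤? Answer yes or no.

yes

Trace (7 dequeues):
  [1] u=0 | in ⊥ | out ⊥ | ==
  [2] u=1 | in + | out − | prev ⊥ | push {0}
  [3] u=2 | in ⊥ | out ⊤ | prev + | push {1}
  [4] u=0 | in − | out + | prev ⊥ | push {}
  [5] u=1 | in ⊤ | out ⊤ | prev − | push {0}
  [6] u=0 | in ⊤ | out ⊤ | prev + | push {1}
  [7] u=1 | in ⊤ | out ⊤ | ==

Converged values:
  [0] ⊤
  [1] ⊤
  [2] ⊤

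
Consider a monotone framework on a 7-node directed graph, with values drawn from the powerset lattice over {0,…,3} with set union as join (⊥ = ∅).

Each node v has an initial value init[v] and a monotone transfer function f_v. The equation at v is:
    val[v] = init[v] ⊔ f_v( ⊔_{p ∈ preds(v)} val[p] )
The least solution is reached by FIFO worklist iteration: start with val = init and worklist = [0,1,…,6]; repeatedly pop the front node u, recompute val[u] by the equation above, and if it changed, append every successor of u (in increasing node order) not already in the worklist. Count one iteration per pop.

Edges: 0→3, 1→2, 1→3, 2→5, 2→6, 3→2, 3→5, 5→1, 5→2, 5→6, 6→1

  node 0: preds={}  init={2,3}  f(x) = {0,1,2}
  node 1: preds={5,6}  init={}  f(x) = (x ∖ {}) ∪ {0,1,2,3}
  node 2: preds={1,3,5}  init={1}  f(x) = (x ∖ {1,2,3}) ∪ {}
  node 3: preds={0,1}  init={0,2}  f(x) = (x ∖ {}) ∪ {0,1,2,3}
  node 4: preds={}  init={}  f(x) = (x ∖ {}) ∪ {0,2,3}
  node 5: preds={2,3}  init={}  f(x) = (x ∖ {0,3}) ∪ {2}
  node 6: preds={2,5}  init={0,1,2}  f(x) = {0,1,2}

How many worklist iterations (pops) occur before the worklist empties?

Trace (9 dequeues):
  [1] u=0 | in {} | out {0,1,2,3} | prev {2,3} | push {}
  [2] u=1 | in {0,1,2} | out {0,1,2,3} | prev {} | push {}
  [3] u=2 | in {0,1,2,3} | out {0,1} | prev {1} | push {}
  [4] u=3 | in {0,1,2,3} | out {0,1,2,3} | prev {0,2} | push {2}
  [5] u=4 | in {} | out {0,2,3} | prev {} | push {}
  [6] u=5 | in {0,1,2,3} | out {1,2} | prev {} | push {1}
  [7] u=6 | in {0,1,2} | out {0,1,2} | ==
  [8] u=2 | in {0,1,2,3} | out {0,1} | ==
  [9] u=1 | in {0,1,2} | out {0,1,2,3} | ==

Converged values:
  [0] {0,1,2,3}
  [1] {0,1,2,3}
  [2] {0,1}
  [3] {0,1,2,3}
  [4] {0,2,3}
  [5] {1,2}
  [6] {0,1,2}

9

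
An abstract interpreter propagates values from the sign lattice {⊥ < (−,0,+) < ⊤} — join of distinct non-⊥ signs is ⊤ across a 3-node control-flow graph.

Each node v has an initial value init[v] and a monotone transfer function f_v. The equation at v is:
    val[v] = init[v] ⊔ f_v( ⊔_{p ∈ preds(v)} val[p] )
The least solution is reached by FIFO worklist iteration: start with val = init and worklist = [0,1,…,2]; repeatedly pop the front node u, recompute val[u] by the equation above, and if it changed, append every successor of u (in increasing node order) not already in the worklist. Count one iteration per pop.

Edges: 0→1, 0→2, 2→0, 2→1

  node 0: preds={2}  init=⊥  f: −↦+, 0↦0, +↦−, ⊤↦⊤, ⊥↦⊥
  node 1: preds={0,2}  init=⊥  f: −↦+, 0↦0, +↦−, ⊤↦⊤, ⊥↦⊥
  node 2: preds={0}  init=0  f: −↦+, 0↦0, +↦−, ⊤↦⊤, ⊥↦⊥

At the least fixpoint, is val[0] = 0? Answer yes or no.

Iteration log — 3 steps:
  step 1. node 0  ⊔preds=0  new=0  old=⊥  +wl: 
  step 2. node 1  ⊔preds=0  new=0  old=⊥  +wl: 
  step 3. node 2  ⊔preds=0  new=0  stable

Least fixpoint reached:
  node 0: 0
  node 1: 0
  node 2: 0

yes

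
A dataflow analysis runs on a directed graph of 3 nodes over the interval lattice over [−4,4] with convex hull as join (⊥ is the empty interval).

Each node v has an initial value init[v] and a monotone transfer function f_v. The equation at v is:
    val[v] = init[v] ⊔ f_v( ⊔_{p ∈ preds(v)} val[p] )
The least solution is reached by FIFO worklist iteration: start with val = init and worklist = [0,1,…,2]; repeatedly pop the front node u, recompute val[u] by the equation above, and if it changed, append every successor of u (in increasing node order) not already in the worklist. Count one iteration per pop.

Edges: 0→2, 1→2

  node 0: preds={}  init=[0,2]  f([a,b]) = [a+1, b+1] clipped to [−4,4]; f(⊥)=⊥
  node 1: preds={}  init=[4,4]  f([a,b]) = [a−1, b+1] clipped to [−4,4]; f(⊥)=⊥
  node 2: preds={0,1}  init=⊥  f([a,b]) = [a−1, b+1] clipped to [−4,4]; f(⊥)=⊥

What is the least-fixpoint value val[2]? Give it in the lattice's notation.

[-1,4]

Iteration log — 3 steps:
  step 1. node 0  ⊔preds=⊥  new=[0,2]  stable
  step 2. node 1  ⊔preds=⊥  new=[4,4]  stable
  step 3. node 2  ⊔preds=[0,4]  new=[-1,4]  old=⊥  +wl: 

Least fixpoint reached:
  node 0: [0,2]
  node 1: [4,4]
  node 2: [-1,4]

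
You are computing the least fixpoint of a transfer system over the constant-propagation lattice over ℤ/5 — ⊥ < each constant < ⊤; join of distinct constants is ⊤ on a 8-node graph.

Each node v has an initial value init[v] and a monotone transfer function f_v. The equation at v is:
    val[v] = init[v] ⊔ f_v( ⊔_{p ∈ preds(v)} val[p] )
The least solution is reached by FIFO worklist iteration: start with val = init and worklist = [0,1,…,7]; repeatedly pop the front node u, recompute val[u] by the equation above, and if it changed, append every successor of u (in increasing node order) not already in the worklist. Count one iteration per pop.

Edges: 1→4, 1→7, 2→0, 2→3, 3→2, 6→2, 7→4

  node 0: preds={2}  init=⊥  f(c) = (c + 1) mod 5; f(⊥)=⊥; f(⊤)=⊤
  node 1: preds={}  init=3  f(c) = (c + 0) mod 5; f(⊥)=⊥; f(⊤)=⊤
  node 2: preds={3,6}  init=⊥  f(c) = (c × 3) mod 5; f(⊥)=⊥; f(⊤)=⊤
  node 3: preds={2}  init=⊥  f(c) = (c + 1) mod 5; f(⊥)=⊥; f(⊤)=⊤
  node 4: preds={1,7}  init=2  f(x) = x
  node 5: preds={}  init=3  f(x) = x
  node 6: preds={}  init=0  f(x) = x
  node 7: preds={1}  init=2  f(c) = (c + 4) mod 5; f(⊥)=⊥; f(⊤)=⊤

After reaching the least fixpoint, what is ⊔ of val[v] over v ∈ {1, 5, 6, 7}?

⊤

Iteration log — 13 steps:
  step 1. node 0  ⊔preds=⊥  new=⊥  stable
  step 2. node 1  ⊔preds=⊥  new=3  stable
  step 3. node 2  ⊔preds=0  new=0  old=⊥  +wl: 0
  step 4. node 3  ⊔preds=0  new=1  old=⊥  +wl: 2
  step 5. node 4  ⊔preds=⊤  new=⊤  old=2  +wl: 
  step 6. node 5  ⊔preds=⊥  new=3  stable
  step 7. node 6  ⊔preds=⊥  new=0  stable
  step 8. node 7  ⊔preds=3  new=2  stable
  step 9. node 0  ⊔preds=0  new=1  old=⊥  +wl: 
  step 10. node 2  ⊔preds=⊤  new=⊤  old=0  +wl: 0,3
  step 11. node 0  ⊔preds=⊤  new=⊤  old=1  +wl: 
  step 12. node 3  ⊔preds=⊤  new=⊤  old=1  +wl: 2
  step 13. node 2  ⊔preds=⊤  new=⊤  stable

Least fixpoint reached:
  node 0: ⊤
  node 1: 3
  node 2: ⊤
  node 3: ⊤
  node 4: ⊤
  node 5: 3
  node 6: 0
  node 7: 2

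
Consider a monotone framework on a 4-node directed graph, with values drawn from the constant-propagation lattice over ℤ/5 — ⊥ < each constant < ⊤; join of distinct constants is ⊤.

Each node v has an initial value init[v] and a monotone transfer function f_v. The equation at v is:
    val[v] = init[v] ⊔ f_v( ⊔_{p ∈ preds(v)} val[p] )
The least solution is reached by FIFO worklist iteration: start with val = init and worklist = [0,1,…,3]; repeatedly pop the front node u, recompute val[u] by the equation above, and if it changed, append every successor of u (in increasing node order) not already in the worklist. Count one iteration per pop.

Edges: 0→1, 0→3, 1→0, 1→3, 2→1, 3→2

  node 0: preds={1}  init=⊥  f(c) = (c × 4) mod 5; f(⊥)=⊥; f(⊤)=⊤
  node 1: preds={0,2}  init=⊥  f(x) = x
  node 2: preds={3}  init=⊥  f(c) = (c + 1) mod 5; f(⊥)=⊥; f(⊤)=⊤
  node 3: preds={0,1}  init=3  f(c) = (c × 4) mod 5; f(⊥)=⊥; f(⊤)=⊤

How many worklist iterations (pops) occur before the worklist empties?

Iteration log — 12 steps:
  step 1. node 0  ⊔preds=⊥  new=⊥  stable
  step 2. node 1  ⊔preds=⊥  new=⊥  stable
  step 3. node 2  ⊔preds=3  new=4  old=⊥  +wl: 1
  step 4. node 3  ⊔preds=⊥  new=3  stable
  step 5. node 1  ⊔preds=4  new=4  old=⊥  +wl: 0,3
  step 6. node 0  ⊔preds=4  new=1  old=⊥  +wl: 1
  step 7. node 3  ⊔preds=⊤  new=⊤  old=3  +wl: 2
  step 8. node 1  ⊔preds=⊤  new=⊤  old=4  +wl: 0,3
  step 9. node 2  ⊔preds=⊤  new=⊤  old=4  +wl: 1
  step 10. node 0  ⊔preds=⊤  new=⊤  old=1  +wl: 
  step 11. node 3  ⊔preds=⊤  new=⊤  stable
  step 12. node 1  ⊔preds=⊤  new=⊤  stable

Least fixpoint reached:
  node 0: ⊤
  node 1: ⊤
  node 2: ⊤
  node 3: ⊤

12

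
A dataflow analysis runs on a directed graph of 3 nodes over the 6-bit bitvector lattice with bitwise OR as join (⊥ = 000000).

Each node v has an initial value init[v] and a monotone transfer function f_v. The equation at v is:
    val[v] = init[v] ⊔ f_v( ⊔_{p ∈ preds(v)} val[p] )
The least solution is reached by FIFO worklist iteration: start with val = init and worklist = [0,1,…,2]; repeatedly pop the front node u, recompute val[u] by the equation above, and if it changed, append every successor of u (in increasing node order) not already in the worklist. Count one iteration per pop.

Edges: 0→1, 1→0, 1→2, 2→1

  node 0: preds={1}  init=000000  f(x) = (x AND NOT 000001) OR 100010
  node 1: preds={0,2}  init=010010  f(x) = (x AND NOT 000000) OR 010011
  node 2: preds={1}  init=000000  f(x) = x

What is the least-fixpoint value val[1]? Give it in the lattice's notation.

110011

Trace (5 dequeues):
  [1] u=0 | in 010010 | out 110010 | prev 000000 | push {}
  [2] u=1 | in 110010 | out 110011 | prev 010010 | push {0}
  [3] u=2 | in 110011 | out 110011 | prev 000000 | push {1}
  [4] u=0 | in 110011 | out 110010 | ==
  [5] u=1 | in 110011 | out 110011 | ==

Converged values:
  [0] 110010
  [1] 110011
  [2] 110011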